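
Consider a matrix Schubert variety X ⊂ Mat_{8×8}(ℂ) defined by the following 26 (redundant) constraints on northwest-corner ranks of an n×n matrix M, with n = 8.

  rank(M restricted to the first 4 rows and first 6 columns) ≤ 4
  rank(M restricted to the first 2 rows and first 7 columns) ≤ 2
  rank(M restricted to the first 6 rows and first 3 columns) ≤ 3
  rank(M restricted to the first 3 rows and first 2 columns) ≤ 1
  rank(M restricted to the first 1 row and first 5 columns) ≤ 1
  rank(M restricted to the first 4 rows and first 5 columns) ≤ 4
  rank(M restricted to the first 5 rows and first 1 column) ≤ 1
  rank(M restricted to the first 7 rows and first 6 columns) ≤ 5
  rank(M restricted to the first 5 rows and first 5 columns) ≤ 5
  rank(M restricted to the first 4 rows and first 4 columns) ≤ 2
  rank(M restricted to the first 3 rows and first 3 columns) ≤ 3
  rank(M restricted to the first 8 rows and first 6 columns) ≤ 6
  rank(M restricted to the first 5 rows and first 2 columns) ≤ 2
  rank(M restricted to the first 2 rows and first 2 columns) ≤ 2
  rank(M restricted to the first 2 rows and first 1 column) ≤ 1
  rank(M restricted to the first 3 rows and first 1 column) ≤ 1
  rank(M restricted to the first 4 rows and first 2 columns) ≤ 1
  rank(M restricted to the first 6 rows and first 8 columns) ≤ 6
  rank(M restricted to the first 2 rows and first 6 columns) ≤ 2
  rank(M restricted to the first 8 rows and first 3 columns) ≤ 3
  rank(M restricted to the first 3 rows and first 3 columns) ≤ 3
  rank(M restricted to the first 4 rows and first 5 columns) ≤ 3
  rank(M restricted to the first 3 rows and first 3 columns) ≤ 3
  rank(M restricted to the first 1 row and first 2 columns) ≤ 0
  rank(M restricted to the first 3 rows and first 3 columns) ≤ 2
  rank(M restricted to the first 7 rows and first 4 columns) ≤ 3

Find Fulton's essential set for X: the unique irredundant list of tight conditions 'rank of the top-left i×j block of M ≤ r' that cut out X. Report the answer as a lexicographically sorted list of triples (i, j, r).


The tightest implied rank at each (i,j), from the 26 conditions:

  i=1: 0  0  1  1  1  1  1  1
  i=2: 1  1  2  2  2  2  2  2
  i=3: 1  1  2  2  3  3  3  3
  i=4: 1  1  2  2  3  4  4  4
  i=5: 1  2  3  3  4  5  5  5
  i=6: 1  2  3  3  4  5  6  6
  i=7: 1  2  3  3  4  5  6  7
  i=8: 1  2  3  4  5  6  7  8

so w = (3, 1, 5, 6, 2, 7, 8, 4).

4 SE-corners of the 8-cell Rothe diagram give Ess(w):

[(1, 2, 0), (4, 2, 1), (4, 4, 2), (7, 4, 3)]


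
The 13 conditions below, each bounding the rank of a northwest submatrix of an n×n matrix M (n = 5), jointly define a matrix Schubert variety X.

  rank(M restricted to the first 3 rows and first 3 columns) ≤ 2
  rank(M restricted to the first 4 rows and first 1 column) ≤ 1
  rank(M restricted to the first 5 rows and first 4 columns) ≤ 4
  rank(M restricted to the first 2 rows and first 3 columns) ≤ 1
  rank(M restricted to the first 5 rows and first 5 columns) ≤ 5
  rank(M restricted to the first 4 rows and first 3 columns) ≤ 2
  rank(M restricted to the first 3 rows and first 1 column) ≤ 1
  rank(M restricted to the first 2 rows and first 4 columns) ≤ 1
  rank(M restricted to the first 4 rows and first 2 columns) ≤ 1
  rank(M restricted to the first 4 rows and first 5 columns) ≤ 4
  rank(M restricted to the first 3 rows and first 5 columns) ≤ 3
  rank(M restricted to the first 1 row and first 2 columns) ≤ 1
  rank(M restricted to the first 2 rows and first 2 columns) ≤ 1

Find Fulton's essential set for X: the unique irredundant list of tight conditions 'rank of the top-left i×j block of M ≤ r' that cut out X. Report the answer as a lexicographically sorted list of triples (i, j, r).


Computing R[i][j] = min implied NW-rank bound (n=5, 13 conditions):

  1 1 1 1 1
  1 1 1 1 2
  1 1 2 2 3
  1 1 2 3 4
  1 2 3 4 5

hence w(1..5) = (1, 5, 3, 4, 2).

ℓ(w)=5; the 2 essential cells (i,j,r):

[(2, 4, 1), (4, 2, 1)]


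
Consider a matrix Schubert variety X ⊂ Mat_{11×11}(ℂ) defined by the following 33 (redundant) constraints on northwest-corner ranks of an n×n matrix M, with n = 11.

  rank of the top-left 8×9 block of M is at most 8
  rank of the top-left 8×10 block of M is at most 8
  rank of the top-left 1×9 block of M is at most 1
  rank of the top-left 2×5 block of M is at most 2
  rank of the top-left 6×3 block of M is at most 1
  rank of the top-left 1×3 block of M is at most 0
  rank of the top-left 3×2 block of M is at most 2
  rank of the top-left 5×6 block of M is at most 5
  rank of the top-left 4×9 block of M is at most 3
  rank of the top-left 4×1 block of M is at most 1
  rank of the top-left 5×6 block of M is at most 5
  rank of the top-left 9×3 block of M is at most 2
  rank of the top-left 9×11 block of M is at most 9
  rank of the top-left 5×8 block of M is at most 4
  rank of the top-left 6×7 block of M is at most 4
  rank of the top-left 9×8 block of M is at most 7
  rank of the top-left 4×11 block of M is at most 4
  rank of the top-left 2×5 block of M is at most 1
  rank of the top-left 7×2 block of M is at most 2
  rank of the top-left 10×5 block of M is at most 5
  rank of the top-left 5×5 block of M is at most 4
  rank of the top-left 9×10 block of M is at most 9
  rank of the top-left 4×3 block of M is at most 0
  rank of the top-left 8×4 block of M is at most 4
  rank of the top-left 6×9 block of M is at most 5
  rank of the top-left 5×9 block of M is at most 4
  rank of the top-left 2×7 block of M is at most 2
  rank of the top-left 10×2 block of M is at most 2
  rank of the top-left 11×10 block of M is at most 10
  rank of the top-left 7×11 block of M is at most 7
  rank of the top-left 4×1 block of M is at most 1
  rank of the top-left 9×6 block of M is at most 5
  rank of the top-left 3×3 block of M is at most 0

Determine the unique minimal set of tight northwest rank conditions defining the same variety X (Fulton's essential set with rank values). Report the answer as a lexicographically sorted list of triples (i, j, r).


Recovering R(i,j) via the rank-extension bound from the 33 conditions:

  R[1]: 0 0 0 1 1 1 1 1 1 1 1
  R[2]: 0 0 0 1 1 2 2 2 2 2 2
  R[3]: 0 0 0 1 2 3 3 3 3 3 3
  R[4]: 0 0 0 1 2 3 3 3 3 4 4
  R[5]: 1 1 1 2 3 4 4 4 4 5 5
  R[6]: 1 1 1 2 3 4 4 5 5 6 6
  R[7]: 1 2 2 3 4 5 5 6 6 7 7
  R[8]: 1 2 2 3 4 5 6 7 7 8 8
  R[9]: 1 2 2 3 4 5 6 7 8 9 9
  R[10]: 1 2 3 4 5 6 7 8 9 10 10
  R[11]: 1 2 3 4 5 6 7 8 9 10 11

giving w = (4, 6, 5, 10, 1, 8, 2, 7, 9, 3, 11) via Δ²R.

ℓ(w)=21; the 6 essential cells (i,j,r):

[(2, 5, 1), (4, 3, 0), (4, 9, 3), (6, 3, 1), (6, 7, 4), (9, 3, 2)]


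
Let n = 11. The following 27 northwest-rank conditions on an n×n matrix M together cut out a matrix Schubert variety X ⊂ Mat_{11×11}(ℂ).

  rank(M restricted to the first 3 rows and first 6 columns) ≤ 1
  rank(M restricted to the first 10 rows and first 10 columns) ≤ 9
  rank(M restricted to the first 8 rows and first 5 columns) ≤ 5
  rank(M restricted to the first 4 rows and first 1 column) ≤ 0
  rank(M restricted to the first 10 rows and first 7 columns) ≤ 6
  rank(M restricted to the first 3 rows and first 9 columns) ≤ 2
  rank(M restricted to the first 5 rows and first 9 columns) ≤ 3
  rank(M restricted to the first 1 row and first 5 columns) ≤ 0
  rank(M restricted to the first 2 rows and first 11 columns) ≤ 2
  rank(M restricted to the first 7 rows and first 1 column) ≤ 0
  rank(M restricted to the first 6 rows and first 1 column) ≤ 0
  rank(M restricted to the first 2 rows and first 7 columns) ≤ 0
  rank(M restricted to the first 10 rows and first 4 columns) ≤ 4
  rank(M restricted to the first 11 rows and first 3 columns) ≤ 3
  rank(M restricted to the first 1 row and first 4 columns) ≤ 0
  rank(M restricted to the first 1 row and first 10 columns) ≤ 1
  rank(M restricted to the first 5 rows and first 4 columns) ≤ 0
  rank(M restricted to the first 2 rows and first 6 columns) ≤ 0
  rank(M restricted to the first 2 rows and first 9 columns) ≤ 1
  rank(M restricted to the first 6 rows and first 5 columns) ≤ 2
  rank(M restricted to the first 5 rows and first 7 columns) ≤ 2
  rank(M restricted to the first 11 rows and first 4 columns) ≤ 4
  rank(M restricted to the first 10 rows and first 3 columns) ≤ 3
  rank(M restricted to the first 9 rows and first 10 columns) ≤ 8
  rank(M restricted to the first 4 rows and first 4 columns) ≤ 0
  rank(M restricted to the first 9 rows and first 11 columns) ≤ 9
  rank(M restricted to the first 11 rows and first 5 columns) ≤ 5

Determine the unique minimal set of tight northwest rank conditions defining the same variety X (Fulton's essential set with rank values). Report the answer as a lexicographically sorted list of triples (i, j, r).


Propagating the 27 rank bounds to every northwest block:

  0 | 0 | 0 | 0 | 0 | 0 | 0 | 1 | 1 | 1 | 1
  0 | 0 | 0 | 0 | 0 | 0 | 0 | 1 | 1 | 2 | 2
  0 | 0 | 0 | 0 | 1 | 1 | 1 | 2 | 2 | 3 | 3
  0 | 0 | 0 | 0 | 1 | 2 | 2 | 3 | 3 | 4 | 4
  0 | 0 | 0 | 0 | 1 | 2 | 2 | 3 | 3 | 4 | 5
  0 | 1 | 1 | 1 | 2 | 3 | 3 | 4 | 4 | 5 | 6
  0 | 1 | 2 | 2 | 3 | 4 | 4 | 5 | 5 | 6 | 7
  1 | 2 | 3 | 3 | 4 | 5 | 5 | 6 | 6 | 7 | 8
  1 | 2 | 3 | 4 | 5 | 6 | 6 | 7 | 7 | 8 | 9
  1 | 2 | 3 | 4 | 5 | 6 | 6 | 7 | 8 | 9 | 10
  1 | 2 | 3 | 4 | 5 | 6 | 7 | 8 | 9 | 10 | 11

giving w = (8, 10, 5, 6, 11, 2, 3, 1, 4, 9, 7) via Δ²R.

Fulton essential set (7 of the 32 Rothe cells):

[(2, 7, 0), (2, 9, 1), (5, 4, 0), (5, 7, 2), (5, 9, 3), (7, 1, 0), (10, 7, 6)]


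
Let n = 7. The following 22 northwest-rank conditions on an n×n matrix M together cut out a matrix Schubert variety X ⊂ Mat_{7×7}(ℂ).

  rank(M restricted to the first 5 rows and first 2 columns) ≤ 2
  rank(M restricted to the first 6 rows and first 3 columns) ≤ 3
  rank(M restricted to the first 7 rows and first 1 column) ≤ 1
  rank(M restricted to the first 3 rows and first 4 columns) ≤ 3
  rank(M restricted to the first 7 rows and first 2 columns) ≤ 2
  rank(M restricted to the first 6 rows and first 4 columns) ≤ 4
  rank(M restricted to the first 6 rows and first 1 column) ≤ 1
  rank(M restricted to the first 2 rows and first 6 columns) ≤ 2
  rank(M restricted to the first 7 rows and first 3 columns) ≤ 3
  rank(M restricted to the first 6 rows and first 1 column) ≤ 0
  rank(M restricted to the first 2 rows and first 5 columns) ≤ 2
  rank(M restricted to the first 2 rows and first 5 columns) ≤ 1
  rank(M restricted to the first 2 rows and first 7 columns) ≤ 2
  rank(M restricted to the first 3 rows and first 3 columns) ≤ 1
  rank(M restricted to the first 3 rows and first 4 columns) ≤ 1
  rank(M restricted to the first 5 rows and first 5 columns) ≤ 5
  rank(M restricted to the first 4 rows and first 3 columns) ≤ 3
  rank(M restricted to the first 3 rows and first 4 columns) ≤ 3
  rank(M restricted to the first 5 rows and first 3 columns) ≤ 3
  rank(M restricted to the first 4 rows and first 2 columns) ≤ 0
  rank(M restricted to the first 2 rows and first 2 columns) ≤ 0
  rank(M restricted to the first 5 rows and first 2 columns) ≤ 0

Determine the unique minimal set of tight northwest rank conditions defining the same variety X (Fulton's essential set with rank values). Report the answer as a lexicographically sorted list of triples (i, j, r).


Computing R[i][j] = min implied NW-rank bound (n=7, 22 conditions):

  row 1: 0 | 0 | 1 | 1 | 1 | 1 | 1
  row 2: 0 | 0 | 1 | 1 | 1 | 2 | 2
  row 3: 0 | 0 | 1 | 1 | 2 | 3 | 3
  row 4: 0 | 0 | 1 | 2 | 3 | 4 | 4
  row 5: 0 | 0 | 1 | 2 | 3 | 4 | 5
  row 6: 0 | 1 | 2 | 3 | 4 | 5 | 6
  row 7: 1 | 2 | 3 | 4 | 5 | 6 | 7

giving w = (3, 6, 5, 4, 7, 2, 1) via Δ²R.

Rothe diagram D(w) (14 cells), 4 SE-corners (essential conditions):

[(2, 5, 1), (3, 4, 1), (5, 2, 0), (6, 1, 0)]


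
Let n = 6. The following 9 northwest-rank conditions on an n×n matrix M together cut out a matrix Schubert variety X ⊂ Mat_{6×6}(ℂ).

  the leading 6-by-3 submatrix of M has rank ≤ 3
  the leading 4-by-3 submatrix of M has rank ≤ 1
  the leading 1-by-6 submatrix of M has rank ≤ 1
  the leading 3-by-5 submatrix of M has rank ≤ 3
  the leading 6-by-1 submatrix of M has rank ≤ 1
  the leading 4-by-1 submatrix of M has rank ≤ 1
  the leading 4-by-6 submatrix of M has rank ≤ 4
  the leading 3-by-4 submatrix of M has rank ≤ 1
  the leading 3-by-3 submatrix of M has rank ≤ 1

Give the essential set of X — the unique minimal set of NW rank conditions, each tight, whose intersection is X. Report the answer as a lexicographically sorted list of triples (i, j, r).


Reconstructing r_w from the 9 given conditions:

  row 1: 1 | 1 | 1 | 1 | 1 | 1
  row 2: 1 | 1 | 1 | 1 | 2 | 2
  row 3: 1 | 1 | 1 | 1 | 2 | 3
  row 4: 1 | 1 | 1 | 2 | 3 | 4
  row 5: 1 | 2 | 2 | 3 | 4 | 5
  row 6: 1 | 2 | 3 | 4 | 5 | 6

reading off 1-entries of Δ²R: w = (1, 5, 6, 4, 2, 3).

ℓ(w)=8; the 2 essential cells (i,j,r):

[(3, 4, 1), (4, 3, 1)]


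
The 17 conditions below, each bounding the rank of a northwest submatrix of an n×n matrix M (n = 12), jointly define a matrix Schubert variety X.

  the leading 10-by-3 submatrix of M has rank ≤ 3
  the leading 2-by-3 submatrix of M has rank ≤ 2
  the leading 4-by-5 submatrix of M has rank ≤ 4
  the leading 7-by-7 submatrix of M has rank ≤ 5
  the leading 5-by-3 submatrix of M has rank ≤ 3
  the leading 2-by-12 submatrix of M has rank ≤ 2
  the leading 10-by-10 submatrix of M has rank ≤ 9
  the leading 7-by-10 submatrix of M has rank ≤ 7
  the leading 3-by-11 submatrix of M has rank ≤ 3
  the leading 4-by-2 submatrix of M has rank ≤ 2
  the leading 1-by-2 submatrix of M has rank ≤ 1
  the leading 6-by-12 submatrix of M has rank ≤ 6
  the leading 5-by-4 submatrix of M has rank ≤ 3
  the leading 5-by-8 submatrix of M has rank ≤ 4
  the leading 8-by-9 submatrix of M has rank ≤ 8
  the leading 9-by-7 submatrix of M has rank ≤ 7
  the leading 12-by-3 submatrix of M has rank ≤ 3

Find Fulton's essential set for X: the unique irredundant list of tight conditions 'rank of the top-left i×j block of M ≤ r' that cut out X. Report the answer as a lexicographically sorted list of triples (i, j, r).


Computing R[i][j] = min implied NW-rank bound (n=12, 17 conditions):

  row 1: 1 | 1 | 1 | 1 | 1 | 1 | 1 | 1 | 1 | 1 | 1 | 1
  row 2: 1 | 2 | 2 | 2 | 2 | 2 | 2 | 2 | 2 | 2 | 2 | 2
  row 3: 1 | 2 | 3 | 3 | 3 | 3 | 3 | 3 | 3 | 3 | 3 | 3
  row 4: 1 | 2 | 3 | 3 | 4 | 4 | 4 | 4 | 4 | 4 | 4 | 4
  row 5: 1 | 2 | 3 | 3 | 4 | 4 | 4 | 4 | 5 | 5 | 5 | 5
  row 6: 1 | 2 | 3 | 4 | 5 | 5 | 5 | 5 | 6 | 6 | 6 | 6
  row 7: 1 | 2 | 3 | 4 | 5 | 5 | 5 | 6 | 7 | 7 | 7 | 7
  row 8: 1 | 2 | 3 | 4 | 5 | 6 | 6 | 7 | 8 | 8 | 8 | 8
  row 9: 1 | 2 | 3 | 4 | 5 | 6 | 7 | 8 | 9 | 9 | 9 | 9
  row 10: 1 | 2 | 3 | 4 | 5 | 6 | 7 | 8 | 9 | 9 | 10 | 10
  row 11: 1 | 2 | 3 | 4 | 5 | 6 | 7 | 8 | 9 | 10 | 11 | 11
  row 12: 1 | 2 | 3 | 4 | 5 | 6 | 7 | 8 | 9 | 10 | 11 | 12

the unique w with this rank table is (1, 2, 3, 5, 9, 4, 8, 6, 7, 11, 10, 12).

Rothe diagram D(w) (8 cells), 4 SE-corners (essential conditions):

[(5, 4, 3), (5, 8, 4), (7, 7, 5), (10, 10, 9)]


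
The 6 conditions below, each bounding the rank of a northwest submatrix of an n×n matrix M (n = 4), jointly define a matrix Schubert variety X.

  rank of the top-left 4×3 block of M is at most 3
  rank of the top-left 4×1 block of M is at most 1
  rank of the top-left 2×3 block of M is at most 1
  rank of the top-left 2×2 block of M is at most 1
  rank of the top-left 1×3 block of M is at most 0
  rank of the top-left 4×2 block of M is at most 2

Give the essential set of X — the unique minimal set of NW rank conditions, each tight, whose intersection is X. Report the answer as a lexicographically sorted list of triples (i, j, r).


Propagating the 6 rank bounds to every northwest block:

  0 0 0 1
  1 1 1 2
  1 2 2 3
  1 2 3 4

the unique w with this rank table is (4, 1, 2, 3).

1 SE-corner of the 3-cell Rothe diagram gives Ess(w):

[(1, 3, 0)]


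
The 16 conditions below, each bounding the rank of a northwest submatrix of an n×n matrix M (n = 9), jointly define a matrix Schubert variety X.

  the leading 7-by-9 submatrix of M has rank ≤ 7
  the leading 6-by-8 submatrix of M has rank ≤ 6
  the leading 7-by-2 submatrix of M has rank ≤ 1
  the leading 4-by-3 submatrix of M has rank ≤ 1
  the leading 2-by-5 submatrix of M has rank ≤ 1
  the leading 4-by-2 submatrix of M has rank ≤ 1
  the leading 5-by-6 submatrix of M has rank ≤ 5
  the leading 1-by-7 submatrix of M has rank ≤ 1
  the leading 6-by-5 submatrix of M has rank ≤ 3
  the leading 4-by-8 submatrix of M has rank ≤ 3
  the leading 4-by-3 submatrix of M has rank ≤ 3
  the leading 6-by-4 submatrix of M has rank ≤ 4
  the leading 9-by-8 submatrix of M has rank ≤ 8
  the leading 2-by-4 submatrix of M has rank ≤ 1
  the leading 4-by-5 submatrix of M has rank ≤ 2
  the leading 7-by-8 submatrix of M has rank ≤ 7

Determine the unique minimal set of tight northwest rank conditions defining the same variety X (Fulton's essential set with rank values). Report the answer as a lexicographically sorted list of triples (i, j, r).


Recovering R(i,j) via the rank-extension bound from the 16 conditions:

  1  1  1  1  1  1  1  1  1
  1  1  1  1  1  2  2  2  2
  1  1  1  2  2  3  3  3  3
  1  1  1  2  2  3  3  3  4
  1  1  2  3  3  4  4  4  5
  1  1  2  3  3  4  5  5  6
  1  1  2  3  4  5  6  6  7
  1  2  3  4  5  6  7  7  8
  1  2  3  4  5  6  7  8  9

so w = (1, 6, 4, 9, 3, 7, 5, 2, 8).

ℓ(w)=15; the 6 essential cells (i,j,r):

[(2, 5, 1), (4, 3, 1), (4, 5, 2), (4, 8, 3), (6, 5, 3), (7, 2, 1)]


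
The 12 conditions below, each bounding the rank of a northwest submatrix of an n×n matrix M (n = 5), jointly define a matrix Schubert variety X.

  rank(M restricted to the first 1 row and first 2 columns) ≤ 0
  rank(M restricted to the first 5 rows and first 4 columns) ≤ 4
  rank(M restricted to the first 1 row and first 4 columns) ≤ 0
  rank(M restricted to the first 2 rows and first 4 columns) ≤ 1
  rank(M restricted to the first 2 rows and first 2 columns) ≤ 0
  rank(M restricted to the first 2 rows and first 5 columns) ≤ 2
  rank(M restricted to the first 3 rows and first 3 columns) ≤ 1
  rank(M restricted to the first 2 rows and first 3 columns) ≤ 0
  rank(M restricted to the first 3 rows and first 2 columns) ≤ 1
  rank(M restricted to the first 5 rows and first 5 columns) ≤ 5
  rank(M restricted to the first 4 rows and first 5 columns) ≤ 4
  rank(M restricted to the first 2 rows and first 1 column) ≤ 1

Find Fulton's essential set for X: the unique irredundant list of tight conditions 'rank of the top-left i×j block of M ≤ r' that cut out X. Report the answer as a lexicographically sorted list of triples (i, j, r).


Recovering R(i,j) via the rank-extension bound from the 12 conditions:

  row 1: 0, 0, 0, 0, 1
  row 2: 0, 0, 0, 1, 2
  row 3: 1, 1, 1, 2, 3
  row 4: 1, 2, 2, 3, 4
  row 5: 1, 2, 3, 4, 5

second differences of R give the permutation w = (5, 4, 1, 2, 3).

Rothe diagram D(w) (7 cells), 2 SE-corners (essential conditions):

[(1, 4, 0), (2, 3, 0)]


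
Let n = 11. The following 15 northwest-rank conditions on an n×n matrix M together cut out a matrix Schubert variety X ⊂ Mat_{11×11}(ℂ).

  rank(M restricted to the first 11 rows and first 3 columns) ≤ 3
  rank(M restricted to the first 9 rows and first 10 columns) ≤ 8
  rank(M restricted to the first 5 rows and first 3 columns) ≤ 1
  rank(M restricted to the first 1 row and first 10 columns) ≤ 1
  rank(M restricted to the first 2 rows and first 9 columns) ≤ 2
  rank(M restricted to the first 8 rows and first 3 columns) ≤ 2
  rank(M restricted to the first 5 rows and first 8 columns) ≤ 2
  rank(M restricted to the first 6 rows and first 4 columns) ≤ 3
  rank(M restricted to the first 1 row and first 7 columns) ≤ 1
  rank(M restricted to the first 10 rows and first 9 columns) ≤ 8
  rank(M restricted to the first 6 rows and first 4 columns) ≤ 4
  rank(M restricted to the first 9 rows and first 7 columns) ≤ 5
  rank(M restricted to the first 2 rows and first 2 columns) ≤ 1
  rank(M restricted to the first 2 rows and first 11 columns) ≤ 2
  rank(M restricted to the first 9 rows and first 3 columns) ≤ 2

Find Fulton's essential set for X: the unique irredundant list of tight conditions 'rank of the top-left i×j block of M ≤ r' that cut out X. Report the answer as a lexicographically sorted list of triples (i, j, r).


Recovering R(i,j) via the rank-extension bound from the 15 conditions:

  row 1: 1  1  1  1  1  1  1  1  1  1  1
  row 2: 1  1  1  2  2  2  2  2  2  2  2
  row 3: 1  1  1  2  2  2  2  2  3  3  3
  row 4: 1  1  1  2  2  2  2  2  3  4  4
  row 5: 1  1  1  2  2  2  2  2  3  4  5
  row 6: 1  2  2  3  3  3  3  3  4  5  6
  row 7: 1  2  2  3  4  4  4  4  5  6  7
  row 8: 1  2  2  3  4  5  5  5  6  7  8
  row 9: 1  2  2  3  4  5  5  6  7  8  9
  row 10: 1  2  3  4  5  6  6  7  8  9  10
  row 11: 1  2  3  4  5  6  7  8  9  10  11

the unique w with this rank table is (1, 4, 9, 10, 11, 2, 5, 6, 8, 3, 7).

Rothe diagram D(w) (24 cells), 4 SE-corners (essential conditions):

[(5, 3, 1), (5, 8, 2), (9, 3, 2), (9, 7, 5)]


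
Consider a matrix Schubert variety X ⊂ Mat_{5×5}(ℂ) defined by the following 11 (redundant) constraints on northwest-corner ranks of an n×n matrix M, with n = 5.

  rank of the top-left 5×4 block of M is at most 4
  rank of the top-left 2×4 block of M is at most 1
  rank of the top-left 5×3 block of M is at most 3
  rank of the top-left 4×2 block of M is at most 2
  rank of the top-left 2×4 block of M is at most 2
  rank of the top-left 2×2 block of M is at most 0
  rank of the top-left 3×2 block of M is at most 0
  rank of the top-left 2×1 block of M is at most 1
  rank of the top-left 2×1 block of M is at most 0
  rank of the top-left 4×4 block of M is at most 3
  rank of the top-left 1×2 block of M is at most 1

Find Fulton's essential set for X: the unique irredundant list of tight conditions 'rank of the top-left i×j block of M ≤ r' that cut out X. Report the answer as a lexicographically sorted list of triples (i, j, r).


Recovering R(i,j) via the rank-extension bound from the 11 conditions:

  row 1: 0, 0, 1, 1, 1
  row 2: 0, 0, 1, 1, 2
  row 3: 0, 0, 1, 2, 3
  row 4: 1, 1, 2, 3, 4
  row 5: 1, 2, 3, 4, 5

so w = (3, 5, 4, 1, 2).

Rothe diagram D(w) (7 cells), 2 SE-corners (essential conditions):

[(2, 4, 1), (3, 2, 0)]


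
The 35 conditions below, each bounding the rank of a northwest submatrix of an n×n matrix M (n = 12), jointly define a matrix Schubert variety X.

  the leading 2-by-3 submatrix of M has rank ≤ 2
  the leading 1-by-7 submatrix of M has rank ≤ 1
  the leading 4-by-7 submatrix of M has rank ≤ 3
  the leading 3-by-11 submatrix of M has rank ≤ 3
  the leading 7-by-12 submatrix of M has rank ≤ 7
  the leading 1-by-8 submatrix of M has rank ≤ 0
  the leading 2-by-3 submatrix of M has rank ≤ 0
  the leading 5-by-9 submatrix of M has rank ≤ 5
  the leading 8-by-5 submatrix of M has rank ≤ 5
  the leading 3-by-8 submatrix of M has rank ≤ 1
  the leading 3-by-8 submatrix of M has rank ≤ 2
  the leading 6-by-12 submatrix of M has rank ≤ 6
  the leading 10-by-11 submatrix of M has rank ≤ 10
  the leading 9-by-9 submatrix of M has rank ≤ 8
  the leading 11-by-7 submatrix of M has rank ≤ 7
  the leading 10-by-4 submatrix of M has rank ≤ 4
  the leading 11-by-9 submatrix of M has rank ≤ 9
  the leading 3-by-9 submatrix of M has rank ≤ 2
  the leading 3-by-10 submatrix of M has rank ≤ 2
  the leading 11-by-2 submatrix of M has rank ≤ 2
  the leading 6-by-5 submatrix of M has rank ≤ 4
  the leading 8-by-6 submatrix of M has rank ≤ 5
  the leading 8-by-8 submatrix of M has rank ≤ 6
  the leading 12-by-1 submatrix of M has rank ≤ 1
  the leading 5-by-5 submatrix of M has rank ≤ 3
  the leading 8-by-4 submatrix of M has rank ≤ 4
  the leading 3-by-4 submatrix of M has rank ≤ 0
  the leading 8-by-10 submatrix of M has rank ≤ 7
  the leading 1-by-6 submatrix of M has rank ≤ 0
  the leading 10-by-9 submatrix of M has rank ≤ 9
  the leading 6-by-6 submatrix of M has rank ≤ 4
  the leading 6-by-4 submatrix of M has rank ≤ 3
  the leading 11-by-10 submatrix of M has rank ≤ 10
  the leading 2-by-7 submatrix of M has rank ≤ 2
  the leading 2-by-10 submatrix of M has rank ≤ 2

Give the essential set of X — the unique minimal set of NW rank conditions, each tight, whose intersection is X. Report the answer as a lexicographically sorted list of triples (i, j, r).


Computing R[i][j] = min implied NW-rank bound (n=12, 35 conditions):

  i=1: 0, 0, 0, 0, 0, 0, 0, 0, 1, 1, 1, 1
  i=2: 0, 0, 0, 0, 1, 1, 1, 1, 2, 2, 2, 2
  i=3: 0, 0, 0, 0, 1, 1, 1, 1, 2, 2, 3, 3
  i=4: 1, 1, 1, 1, 2, 2, 2, 2, 3, 3, 4, 4
  i=5: 1, 2, 2, 2, 3, 3, 3, 3, 4, 4, 5, 5
  i=6: 1, 2, 3, 3, 4, 4, 4, 4, 5, 5, 6, 6
  i=7: 1, 2, 3, 4, 5, 5, 5, 5, 6, 6, 7, 7
  i=8: 1, 2, 3, 4, 5, 5, 6, 6, 7, 7, 8, 8
  i=9: 1, 2, 3, 4, 5, 6, 7, 7, 8, 8, 9, 9
  i=10: 1, 2, 3, 4, 5, 6, 7, 8, 9, 9, 10, 10
  i=11: 1, 2, 3, 4, 5, 6, 7, 8, 9, 10, 11, 11
  i=12: 1, 2, 3, 4, 5, 6, 7, 8, 9, 10, 11, 12

giving w = (9, 5, 11, 1, 2, 3, 4, 7, 6, 8, 10, 12) via Δ²R.

Fulton essential set (5 of the 21 Rothe cells):

[(1, 8, 0), (3, 4, 0), (3, 8, 1), (3, 10, 2), (8, 6, 5)]


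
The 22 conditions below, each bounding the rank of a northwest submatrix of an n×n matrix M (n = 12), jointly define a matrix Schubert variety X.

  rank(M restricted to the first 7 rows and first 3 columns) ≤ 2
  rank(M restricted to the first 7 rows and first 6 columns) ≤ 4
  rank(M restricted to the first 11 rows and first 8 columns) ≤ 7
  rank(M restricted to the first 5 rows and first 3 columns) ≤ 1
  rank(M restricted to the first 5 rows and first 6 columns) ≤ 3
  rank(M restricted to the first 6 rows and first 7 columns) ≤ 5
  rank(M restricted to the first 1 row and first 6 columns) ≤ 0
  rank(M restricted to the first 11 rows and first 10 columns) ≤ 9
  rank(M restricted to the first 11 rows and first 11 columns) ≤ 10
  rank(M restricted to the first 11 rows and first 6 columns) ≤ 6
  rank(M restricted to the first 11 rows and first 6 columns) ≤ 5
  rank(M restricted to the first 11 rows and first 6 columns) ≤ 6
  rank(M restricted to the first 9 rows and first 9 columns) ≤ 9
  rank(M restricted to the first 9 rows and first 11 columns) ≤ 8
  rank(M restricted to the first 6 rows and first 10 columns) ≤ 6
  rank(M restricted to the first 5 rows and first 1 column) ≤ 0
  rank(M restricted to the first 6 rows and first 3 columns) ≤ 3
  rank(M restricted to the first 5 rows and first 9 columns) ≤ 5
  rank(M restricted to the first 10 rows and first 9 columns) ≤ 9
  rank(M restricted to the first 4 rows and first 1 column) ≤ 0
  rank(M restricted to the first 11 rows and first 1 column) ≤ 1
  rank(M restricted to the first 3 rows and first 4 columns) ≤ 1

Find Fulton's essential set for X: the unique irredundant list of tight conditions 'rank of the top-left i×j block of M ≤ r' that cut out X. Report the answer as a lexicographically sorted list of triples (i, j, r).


Recovering R(i,j) via the rank-extension bound from the 22 conditions:

  R[1]: 0 | 0 | 0 | 0 | 0 | 0 | 1 | 1 | 1 | 1 | 1 | 1
  R[2]: 0 | 1 | 1 | 1 | 1 | 1 | 2 | 2 | 2 | 2 | 2 | 2
  R[3]: 0 | 1 | 1 | 1 | 2 | 2 | 3 | 3 | 3 | 3 | 3 | 3
  R[4]: 0 | 1 | 1 | 2 | 3 | 3 | 4 | 4 | 4 | 4 | 4 | 4
  R[5]: 0 | 1 | 1 | 2 | 3 | 3 | 4 | 5 | 5 | 5 | 5 | 5
  R[6]: 1 | 2 | 2 | 3 | 4 | 4 | 5 | 6 | 6 | 6 | 6 | 6
  R[7]: 1 | 2 | 2 | 3 | 4 | 4 | 5 | 6 | 7 | 7 | 7 | 7
  R[8]: 1 | 2 | 3 | 4 | 5 | 5 | 6 | 7 | 8 | 8 | 8 | 8
  R[9]: 1 | 2 | 3 | 4 | 5 | 5 | 6 | 7 | 8 | 8 | 8 | 9
  R[10]: 1 | 2 | 3 | 4 | 5 | 5 | 6 | 7 | 8 | 9 | 9 | 10
  R[11]: 1 | 2 | 3 | 4 | 5 | 5 | 6 | 7 | 8 | 9 | 10 | 11
  R[12]: 1 | 2 | 3 | 4 | 5 | 6 | 7 | 8 | 9 | 10 | 11 | 12

hence w(1..12) = (7, 2, 5, 4, 8, 1, 9, 3, 12, 10, 11, 6).

ℓ(w)=22; the 9 essential cells (i,j,r):

[(1, 6, 0), (3, 4, 1), (5, 1, 0), (5, 3, 1), (5, 6, 3), (7, 3, 2), (7, 6, 4), (9, 11, 8), (11, 6, 5)]


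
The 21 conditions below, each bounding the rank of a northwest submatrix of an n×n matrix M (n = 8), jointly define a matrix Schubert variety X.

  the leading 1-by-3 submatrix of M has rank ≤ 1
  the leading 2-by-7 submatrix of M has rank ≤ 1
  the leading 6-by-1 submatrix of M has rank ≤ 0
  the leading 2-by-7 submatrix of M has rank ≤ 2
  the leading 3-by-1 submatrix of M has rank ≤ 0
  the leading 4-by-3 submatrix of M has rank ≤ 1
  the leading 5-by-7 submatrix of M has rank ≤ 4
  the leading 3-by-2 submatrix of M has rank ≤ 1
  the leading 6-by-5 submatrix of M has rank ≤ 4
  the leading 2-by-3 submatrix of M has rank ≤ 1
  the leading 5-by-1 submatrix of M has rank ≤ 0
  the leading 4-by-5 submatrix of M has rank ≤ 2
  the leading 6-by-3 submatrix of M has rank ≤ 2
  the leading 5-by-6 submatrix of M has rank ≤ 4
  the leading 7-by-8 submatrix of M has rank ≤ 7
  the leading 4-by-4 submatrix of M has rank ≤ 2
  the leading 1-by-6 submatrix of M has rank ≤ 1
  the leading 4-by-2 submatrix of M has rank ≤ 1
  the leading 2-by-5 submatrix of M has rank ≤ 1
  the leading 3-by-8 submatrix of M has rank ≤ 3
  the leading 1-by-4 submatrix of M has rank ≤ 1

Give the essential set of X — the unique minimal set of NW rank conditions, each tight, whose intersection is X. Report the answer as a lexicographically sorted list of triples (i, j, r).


Propagating the 21 rank bounds to every northwest block:

  R[1]: 0, 1, 1, 1, 1, 1, 1, 1
  R[2]: 0, 1, 1, 1, 1, 1, 1, 2
  R[3]: 0, 1, 1, 2, 2, 2, 2, 3
  R[4]: 0, 1, 1, 2, 2, 3, 3, 4
  R[5]: 0, 1, 2, 3, 3, 4, 4, 5
  R[6]: 0, 1, 2, 3, 4, 5, 5, 6
  R[7]: 1, 2, 3, 4, 5, 6, 6, 7
  R[8]: 1, 2, 3, 4, 5, 6, 7, 8

hence w(1..8) = (2, 8, 4, 6, 3, 5, 1, 7).

4 SE-corners of the 14-cell Rothe diagram give Ess(w):

[(2, 7, 1), (4, 3, 1), (4, 5, 2), (6, 1, 0)]


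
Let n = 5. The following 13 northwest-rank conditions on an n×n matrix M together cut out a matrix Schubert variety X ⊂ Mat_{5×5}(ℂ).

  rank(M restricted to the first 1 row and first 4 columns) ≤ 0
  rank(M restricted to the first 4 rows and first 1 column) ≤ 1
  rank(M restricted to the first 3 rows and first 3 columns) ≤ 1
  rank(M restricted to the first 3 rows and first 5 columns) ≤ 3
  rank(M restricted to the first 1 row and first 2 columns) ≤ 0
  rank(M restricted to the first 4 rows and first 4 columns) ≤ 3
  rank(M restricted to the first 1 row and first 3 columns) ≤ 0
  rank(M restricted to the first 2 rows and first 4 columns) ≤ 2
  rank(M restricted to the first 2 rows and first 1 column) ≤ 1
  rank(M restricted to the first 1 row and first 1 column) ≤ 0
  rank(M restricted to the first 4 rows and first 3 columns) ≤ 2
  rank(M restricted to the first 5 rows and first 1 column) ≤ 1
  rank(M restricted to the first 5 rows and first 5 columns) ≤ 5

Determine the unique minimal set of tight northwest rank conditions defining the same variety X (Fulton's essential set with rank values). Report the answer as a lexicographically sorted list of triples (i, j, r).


Recovering R(i,j) via the rank-extension bound from the 13 conditions:

  i=1: 0, 0, 0, 0, 1
  i=2: 1, 1, 1, 1, 2
  i=3: 1, 1, 1, 2, 3
  i=4: 1, 2, 2, 3, 4
  i=5: 1, 2, 3, 4, 5

reading off 1-entries of Δ²R: w = (5, 1, 4, 2, 3).

Rothe diagram D(w) (6 cells), 2 SE-corners (essential conditions):

[(1, 4, 0), (3, 3, 1)]


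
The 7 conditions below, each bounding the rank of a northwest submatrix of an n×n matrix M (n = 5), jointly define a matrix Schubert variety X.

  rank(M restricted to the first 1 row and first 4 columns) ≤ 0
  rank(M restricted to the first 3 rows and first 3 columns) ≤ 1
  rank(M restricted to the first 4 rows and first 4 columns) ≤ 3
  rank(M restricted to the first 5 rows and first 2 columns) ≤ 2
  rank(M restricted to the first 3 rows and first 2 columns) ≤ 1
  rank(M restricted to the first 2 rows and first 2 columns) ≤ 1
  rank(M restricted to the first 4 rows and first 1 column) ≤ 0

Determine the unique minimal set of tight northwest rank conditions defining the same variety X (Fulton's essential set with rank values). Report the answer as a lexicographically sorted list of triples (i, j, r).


Computing R[i][j] = min implied NW-rank bound (n=5, 7 conditions):

  R[1]: 0 0 0 0 1
  R[2]: 0 1 1 1 2
  R[3]: 0 1 1 2 3
  R[4]: 0 1 2 3 4
  R[5]: 1 2 3 4 5

reading off 1-entries of Δ²R: w = (5, 2, 4, 3, 1).

Rothe diagram D(w) (8 cells), 3 SE-corners (essential conditions):

[(1, 4, 0), (3, 3, 1), (4, 1, 0)]


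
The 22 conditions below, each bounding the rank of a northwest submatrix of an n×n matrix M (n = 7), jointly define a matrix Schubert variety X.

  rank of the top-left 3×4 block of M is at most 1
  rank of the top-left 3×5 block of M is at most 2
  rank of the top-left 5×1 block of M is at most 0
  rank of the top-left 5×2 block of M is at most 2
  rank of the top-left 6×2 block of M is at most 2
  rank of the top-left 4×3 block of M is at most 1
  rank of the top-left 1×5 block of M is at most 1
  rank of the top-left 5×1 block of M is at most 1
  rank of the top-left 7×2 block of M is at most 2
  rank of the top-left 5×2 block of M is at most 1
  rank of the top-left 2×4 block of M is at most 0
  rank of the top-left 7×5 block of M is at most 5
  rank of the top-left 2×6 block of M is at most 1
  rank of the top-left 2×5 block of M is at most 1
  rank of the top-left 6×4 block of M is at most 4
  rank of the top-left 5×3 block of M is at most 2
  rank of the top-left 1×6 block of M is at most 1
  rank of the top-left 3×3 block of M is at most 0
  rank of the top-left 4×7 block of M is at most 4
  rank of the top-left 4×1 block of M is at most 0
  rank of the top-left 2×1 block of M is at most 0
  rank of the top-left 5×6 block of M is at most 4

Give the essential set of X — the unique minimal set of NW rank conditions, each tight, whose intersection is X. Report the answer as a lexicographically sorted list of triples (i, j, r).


Recovering R(i,j) via the rank-extension bound from the 22 conditions:

  row 1: 0 | 0 | 0 | 0 | 1 | 1 | 1
  row 2: 0 | 0 | 0 | 0 | 1 | 1 | 2
  row 3: 0 | 0 | 0 | 1 | 2 | 2 | 3
  row 4: 0 | 1 | 1 | 2 | 3 | 3 | 4
  row 5: 0 | 1 | 2 | 3 | 4 | 4 | 5
  row 6: 1 | 2 | 3 | 4 | 5 | 5 | 6
  row 7: 1 | 2 | 3 | 4 | 5 | 6 | 7

giving w = (5, 7, 4, 2, 3, 1, 6) via Δ²R.

D(w) has 14 cells with 4 SE-corners; essential set:

[(2, 4, 0), (2, 6, 1), (3, 3, 0), (5, 1, 0)]


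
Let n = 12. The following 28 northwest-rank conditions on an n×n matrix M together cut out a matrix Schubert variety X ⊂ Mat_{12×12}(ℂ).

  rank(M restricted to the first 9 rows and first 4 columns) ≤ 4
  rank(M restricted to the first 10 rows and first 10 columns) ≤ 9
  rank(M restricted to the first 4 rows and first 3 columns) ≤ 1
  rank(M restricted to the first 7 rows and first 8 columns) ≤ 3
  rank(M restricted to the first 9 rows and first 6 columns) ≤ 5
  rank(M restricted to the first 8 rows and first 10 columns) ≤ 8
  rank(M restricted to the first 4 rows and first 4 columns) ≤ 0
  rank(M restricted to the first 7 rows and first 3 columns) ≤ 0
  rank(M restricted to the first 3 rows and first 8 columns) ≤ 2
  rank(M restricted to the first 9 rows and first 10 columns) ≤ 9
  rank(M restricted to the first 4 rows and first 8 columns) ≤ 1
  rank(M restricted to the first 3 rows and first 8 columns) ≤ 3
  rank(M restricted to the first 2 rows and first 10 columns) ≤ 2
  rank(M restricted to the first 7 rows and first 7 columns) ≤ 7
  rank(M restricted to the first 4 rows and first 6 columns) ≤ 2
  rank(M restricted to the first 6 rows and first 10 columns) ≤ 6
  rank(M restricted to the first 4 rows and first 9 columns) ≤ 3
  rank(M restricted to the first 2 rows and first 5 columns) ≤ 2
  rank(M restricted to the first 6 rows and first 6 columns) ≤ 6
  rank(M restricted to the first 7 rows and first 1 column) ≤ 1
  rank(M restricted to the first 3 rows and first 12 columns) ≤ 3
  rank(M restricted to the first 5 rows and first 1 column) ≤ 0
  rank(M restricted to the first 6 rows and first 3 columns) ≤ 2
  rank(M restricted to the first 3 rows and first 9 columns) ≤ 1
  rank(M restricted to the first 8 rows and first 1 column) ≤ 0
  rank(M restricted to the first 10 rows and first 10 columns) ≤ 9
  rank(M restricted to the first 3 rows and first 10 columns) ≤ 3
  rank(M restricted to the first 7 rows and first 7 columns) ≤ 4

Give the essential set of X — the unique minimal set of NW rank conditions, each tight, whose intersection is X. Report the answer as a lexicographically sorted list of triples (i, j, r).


Recovering R(i,j) via the rank-extension bound from the 28 conditions:

  R[1]: 0 0 0 0 1 1 1 1 1 1 1 1
  R[2]: 0 0 0 0 1 1 1 1 1 2 2 2
  R[3]: 0 0 0 0 1 1 1 1 1 2 3 3
  R[4]: 0 0 0 0 1 1 1 1 2 3 4 4
  R[5]: 0 0 0 1 2 2 2 2 3 4 5 5
  R[6]: 0 0 0 1 2 3 3 3 4 5 6 6
  R[7]: 0 0 0 1 2 3 3 3 4 5 6 7
  R[8]: 0 1 1 2 3 4 4 4 5 6 7 8
  R[9]: 1 2 2 3 4 5 5 5 6 7 8 9
  R[10]: 1 2 3 4 5 6 6 6 7 8 9 10
  R[11]: 1 2 3 4 5 6 7 7 8 9 10 11
  R[12]: 1 2 3 4 5 6 7 8 9 10 11 12

the unique w with this rank table is (5, 10, 11, 9, 4, 6, 12, 2, 1, 3, 7, 8).

6 SE-corners of the 39-cell Rothe diagram give Ess(w):

[(3, 9, 1), (4, 4, 0), (4, 8, 1), (7, 3, 0), (7, 8, 3), (8, 1, 0)]


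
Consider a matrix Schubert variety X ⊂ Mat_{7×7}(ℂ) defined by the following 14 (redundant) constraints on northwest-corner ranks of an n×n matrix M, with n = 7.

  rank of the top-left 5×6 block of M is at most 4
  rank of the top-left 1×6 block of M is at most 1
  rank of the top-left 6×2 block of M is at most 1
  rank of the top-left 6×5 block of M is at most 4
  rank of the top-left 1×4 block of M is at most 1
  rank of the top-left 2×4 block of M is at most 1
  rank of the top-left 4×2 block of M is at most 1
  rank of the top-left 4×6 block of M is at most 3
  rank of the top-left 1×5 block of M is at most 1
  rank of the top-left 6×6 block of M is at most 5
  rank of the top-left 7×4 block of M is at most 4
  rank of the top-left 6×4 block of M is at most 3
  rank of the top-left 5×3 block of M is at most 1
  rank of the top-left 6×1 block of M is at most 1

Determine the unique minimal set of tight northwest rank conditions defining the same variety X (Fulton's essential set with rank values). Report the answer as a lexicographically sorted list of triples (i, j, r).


Rank table r_w(7×7) implied by the 14 constraints:

  1, 1, 1, 1, 1, 1, 1
  1, 1, 1, 1, 2, 2, 2
  1, 1, 1, 2, 3, 3, 3
  1, 1, 1, 2, 3, 3, 4
  1, 1, 1, 2, 3, 4, 5
  1, 1, 2, 3, 4, 5, 6
  1, 2, 3, 4, 5, 6, 7

reading off 1-entries of Δ²R: w = (1, 5, 4, 7, 6, 3, 2).

Fulton essential set (4 of the 11 Rothe cells):

[(2, 4, 1), (4, 6, 3), (5, 3, 1), (6, 2, 1)]


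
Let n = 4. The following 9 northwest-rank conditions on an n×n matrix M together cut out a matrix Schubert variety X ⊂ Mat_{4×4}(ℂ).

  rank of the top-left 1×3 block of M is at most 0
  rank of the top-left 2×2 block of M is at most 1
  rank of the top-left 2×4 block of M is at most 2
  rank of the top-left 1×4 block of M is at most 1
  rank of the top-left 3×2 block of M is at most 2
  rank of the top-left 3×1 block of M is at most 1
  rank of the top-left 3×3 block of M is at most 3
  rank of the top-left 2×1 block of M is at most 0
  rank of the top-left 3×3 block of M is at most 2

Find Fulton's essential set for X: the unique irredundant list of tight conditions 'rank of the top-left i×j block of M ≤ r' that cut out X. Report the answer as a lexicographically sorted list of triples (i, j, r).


The tightest implied rank at each (i,j), from the 9 conditions:

  R[1]: 0 | 0 | 0 | 1
  R[2]: 0 | 1 | 1 | 2
  R[3]: 1 | 2 | 2 | 3
  R[4]: 1 | 2 | 3 | 4

reading off 1-entries of Δ²R: w = (4, 2, 1, 3).

D(w) has 4 cells with 2 SE-corners; essential set:

[(1, 3, 0), (2, 1, 0)]


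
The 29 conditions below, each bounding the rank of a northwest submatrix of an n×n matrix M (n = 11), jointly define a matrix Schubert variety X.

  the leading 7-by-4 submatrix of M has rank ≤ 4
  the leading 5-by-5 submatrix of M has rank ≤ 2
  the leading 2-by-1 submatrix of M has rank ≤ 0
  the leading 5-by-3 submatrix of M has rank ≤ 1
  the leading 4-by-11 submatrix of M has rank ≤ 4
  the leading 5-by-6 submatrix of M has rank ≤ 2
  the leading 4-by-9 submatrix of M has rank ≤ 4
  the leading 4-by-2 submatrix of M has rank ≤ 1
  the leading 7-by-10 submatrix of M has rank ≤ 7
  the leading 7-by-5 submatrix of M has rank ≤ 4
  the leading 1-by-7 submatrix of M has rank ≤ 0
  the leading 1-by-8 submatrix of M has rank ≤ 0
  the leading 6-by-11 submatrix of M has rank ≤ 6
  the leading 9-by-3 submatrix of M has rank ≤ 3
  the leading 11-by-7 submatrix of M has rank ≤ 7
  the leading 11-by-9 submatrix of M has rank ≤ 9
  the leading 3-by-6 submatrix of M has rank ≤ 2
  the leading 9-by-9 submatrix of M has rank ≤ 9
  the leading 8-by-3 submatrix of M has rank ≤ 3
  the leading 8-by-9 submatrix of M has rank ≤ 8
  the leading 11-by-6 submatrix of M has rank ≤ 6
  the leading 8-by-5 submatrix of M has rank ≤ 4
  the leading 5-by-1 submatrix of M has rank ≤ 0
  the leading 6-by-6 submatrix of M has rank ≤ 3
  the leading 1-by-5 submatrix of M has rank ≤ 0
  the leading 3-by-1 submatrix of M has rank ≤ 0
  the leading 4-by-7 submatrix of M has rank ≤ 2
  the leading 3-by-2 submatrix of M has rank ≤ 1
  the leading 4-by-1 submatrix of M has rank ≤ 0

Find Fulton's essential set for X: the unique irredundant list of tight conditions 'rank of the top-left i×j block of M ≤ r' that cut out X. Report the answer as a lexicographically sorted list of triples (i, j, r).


Propagating the 29 rank bounds to every northwest block:

  i=1: 0, 0, 0, 0, 0, 0, 0, 0, 1, 1, 1
  i=2: 0, 1, 1, 1, 1, 1, 1, 1, 2, 2, 2
  i=3: 0, 1, 1, 2, 2, 2, 2, 2, 3, 3, 3
  i=4: 0, 1, 1, 2, 2, 2, 2, 3, 4, 4, 4
  i=5: 0, 1, 1, 2, 2, 2, 3, 4, 5, 5, 5
  i=6: 1, 2, 2, 3, 3, 3, 4, 5, 6, 6, 6
  i=7: 1, 2, 3, 4, 4, 4, 5, 6, 7, 7, 7
  i=8: 1, 2, 3, 4, 4, 5, 6, 7, 8, 8, 8
  i=9: 1, 2, 3, 4, 5, 6, 7, 8, 9, 9, 9
  i=10: 1, 2, 3, 4, 5, 6, 7, 8, 9, 10, 10
  i=11: 1, 2, 3, 4, 5, 6, 7, 8, 9, 10, 11

hence w(1..11) = (9, 2, 4, 8, 7, 1, 3, 6, 5, 10, 11).

|D(w)|=21, |Ess(w)|=6:

[(1, 8, 0), (4, 7, 2), (5, 1, 0), (5, 3, 1), (5, 6, 2), (8, 5, 4)]
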